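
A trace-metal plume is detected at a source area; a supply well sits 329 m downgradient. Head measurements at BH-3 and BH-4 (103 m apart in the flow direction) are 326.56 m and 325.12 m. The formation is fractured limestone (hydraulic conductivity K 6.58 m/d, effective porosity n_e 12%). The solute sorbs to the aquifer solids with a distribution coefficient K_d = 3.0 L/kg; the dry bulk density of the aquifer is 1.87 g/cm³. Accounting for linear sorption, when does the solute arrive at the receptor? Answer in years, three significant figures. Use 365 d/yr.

Hydraulic gradient i = (326.56 − 325.12) / 103 = 1.44 / 103 = 0.01398
Darcy flux q = K·i = 6.58 × 0.01398 = 0.09199 m/d
Average linear velocity = 0.09199 / 0.12 = 0.7666 m/d
Retardation R = 1 + ρ_b·K_d/n = 1 + 1.87×3.0/0.12 = 47.75
Contaminant velocity v_c = v/R = 0.7666/47.75 = 0.01605 m/d
t = L/v_c = 329/0.01605 = 20490 d
   = 20490/365 = 56.1 yr

56.1 years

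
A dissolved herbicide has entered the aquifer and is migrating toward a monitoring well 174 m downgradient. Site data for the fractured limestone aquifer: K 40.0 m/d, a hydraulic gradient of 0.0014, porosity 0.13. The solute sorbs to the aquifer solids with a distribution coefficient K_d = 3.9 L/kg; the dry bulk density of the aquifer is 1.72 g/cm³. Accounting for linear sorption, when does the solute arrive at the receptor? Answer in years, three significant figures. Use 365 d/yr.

Specific discharge q = 40.0 × 0.0014 = 0.05600 m/d
Average linear velocity = 0.05600 / 0.13 = 0.4308 m/d
Retardation R = 1 + ρ_b·K_d/n = 1 + 1.72×3.9/0.13 = 52.60
Contaminant velocity v_c = v/R = 0.4308/52.60 = 0.008190 m/d
t = L/v_c = 174/0.008190 = 21250 d
   = 21250/365 = 58.2 yr

58.2 years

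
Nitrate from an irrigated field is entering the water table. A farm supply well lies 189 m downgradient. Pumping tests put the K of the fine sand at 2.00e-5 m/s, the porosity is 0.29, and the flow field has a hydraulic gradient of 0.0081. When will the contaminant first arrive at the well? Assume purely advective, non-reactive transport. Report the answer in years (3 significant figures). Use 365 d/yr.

10.7 years

K = 2.00e-5 m/s × 86400 s/d = 1.728 m/d
Darcy flux q = K·i = 1.728 × 0.0081 = 0.01400 m/d
Average linear velocity = 0.01400 / 0.29 = 0.04826 m/d
t = L / v = 189 / 0.04826 = 3916 d
   = 3916 / 365 = 10.7 yr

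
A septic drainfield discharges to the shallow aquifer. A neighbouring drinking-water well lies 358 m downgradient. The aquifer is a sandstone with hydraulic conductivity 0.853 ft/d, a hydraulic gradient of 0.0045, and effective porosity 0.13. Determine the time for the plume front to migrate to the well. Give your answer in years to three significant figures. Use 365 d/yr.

109 years

K = 0.853 ft/d × 0.3048 = 0.2600 m/d
Specific discharge q = 0.2600 × 0.0045 = 0.001170 m/d
Seepage velocity v = q / n = 0.001170 / 0.13 = 0.009000 m/d
t = L / v = 358 / 0.009000 = 39780 d
   = 39780 / 365 = 109 yr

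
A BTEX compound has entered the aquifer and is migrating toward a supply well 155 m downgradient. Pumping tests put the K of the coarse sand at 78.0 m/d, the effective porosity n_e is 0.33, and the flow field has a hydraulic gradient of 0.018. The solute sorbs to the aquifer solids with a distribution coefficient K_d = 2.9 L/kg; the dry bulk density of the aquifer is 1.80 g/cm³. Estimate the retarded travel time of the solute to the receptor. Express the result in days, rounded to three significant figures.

q = Ki = 78.0 × 0.018 = 1.404 m/d
v = Ki/n = 78.0·0.018/0.33 = 4.255 m/d
Retardation R = 1 + ρ_b·K_d/n = 1 + 1.80×2.9/0.33 = 16.82
Contaminant velocity v_c = v/R = 4.255/16.82 = 0.2530 m/d
t = L/v_c = 155/0.2530 = 612.7 d

613 days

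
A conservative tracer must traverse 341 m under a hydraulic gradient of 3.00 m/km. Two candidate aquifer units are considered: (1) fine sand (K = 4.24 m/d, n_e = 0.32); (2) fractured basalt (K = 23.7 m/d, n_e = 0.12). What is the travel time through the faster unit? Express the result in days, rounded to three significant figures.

576 days

Unit 1 (fine sand): v = 4.24×0.0030/0.32 = 0.03975 m/d, t = 341/0.03975 = 8579 d
Unit 2 (fractured basalt): v = 23.7×0.0030/0.12 = 0.5925 m/d, t = 341/0.5925 = 575.5 d
Faster unit: t = 576 d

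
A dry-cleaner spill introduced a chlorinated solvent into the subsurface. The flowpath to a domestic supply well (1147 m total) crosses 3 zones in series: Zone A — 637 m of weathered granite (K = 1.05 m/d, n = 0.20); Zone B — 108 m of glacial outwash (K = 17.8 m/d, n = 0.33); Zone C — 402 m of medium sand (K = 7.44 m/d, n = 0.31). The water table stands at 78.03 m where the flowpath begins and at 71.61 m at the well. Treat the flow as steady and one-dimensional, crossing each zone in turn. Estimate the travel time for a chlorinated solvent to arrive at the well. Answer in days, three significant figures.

29900 days

Total head drop ΔH = 78.03 − 71.61 = 6.42 m
Steady 1-D flow in series ⇒ the Darcy flux q is identical in every zone and the zone head losses add (resistances L/K in series).
Σ(L/K) = 637/1.05 + 108/17.8 + 402/7.44 = 606.7 + 6.067 + 54.03 = 666.8 d
q = ΔH / Σ(L/K) = 6.42 / 666.8 = 0.009629 m/d (same in every zone)
Zone A: v = q/n = 0.009629/0.20 = 0.04814 m/d → t_A = 637/0.04814 = 13230 d
Zone B: v = q/n = 0.009629/0.33 = 0.02918 m/d → t_B = 108/0.02918 = 3701 d
Zone C: v = q/n = 0.009629/0.31 = 0.03106 m/d → t_C = 402/0.03106 = 12940 d
Total t = 13230 + 3701 + 12940 = 29880 d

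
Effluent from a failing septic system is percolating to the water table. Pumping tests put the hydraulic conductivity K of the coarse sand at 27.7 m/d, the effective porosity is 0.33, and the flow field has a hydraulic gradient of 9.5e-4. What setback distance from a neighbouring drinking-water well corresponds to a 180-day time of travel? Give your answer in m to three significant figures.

Darcy flux q = K·i = 27.7 × 9.5e-4 = 0.02631 m/d
v_s = q/n_e = 0.02631/0.33 = 0.07974 m/d
L = v × T = 0.07974 × 180 = 14.35 m

14.4 m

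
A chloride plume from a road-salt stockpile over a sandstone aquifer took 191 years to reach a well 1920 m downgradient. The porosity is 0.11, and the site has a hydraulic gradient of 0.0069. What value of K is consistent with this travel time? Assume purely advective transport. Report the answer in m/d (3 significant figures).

0.439 m/d

t = 191 years = 69720 d
v = L / t = 1920 / 69720 = 0.02754 m/d
K = v · n / i = 0.02754 × 0.11 / 0.0069 = 0.439 m/d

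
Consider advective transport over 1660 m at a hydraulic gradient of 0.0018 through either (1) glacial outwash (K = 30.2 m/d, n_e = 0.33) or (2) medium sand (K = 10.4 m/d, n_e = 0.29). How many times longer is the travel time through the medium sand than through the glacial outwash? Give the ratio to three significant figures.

2.55

Unit 1 (glacial outwash): v = 30.2×0.0018/0.33 = 0.1647 m/d, t = 1660/0.1647 = 10080 d
Unit 2 (medium sand): v = 10.4×0.0018/0.29 = 0.06455 m/d, t = 1660/0.06455 = 25720 d
t(medium sand) / t(glacial outwash) = 25720/10080 = 2.55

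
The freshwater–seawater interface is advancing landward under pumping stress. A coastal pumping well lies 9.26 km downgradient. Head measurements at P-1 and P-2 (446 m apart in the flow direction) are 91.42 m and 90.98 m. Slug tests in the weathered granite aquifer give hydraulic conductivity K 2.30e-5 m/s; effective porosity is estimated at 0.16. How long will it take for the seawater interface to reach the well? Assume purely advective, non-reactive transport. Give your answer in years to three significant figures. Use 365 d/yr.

2070 years

Hydraulic gradient i = (91.42 − 90.98) / 446 = 0.44 / 446 = 9.865e-4
K = 2.30e-5 m/s × 86400 s/d = 1.987 m/d
q = Ki = 1.987 × 9.865e-4 = 0.001960 m/d
v_s = q/n_e = 0.001960/0.16 = 0.01225 m/d
L = 9.26 km = 9260 m
t = L / v = 9260 / 0.01225 = 755700 d
   = 755700 / 365 = 2070 yr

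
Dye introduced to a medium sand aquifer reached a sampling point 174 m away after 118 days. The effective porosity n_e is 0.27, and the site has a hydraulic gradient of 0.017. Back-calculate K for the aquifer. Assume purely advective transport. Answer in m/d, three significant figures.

23.4 m/d

v = L / t = 174 / 118 = 1.475 m/d
K = v · n / i = 1.475 × 0.27 / 0.017 = 23.4 m/d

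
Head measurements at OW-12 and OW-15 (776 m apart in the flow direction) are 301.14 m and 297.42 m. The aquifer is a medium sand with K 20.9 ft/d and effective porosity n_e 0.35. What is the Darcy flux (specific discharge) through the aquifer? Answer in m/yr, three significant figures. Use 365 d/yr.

Hydraulic gradient i = (301.14 − 297.42) / 776 = 3.72 / 776 = 0.004794
K = 20.9 ft/d × 0.3048 = 6.370 m/d
Darcy flux q = K·i = 6.370 × 0.004794 = 0.03054 m/d
   = 0.03054 × 365 = 11.1 m/yr

11.1 m/yr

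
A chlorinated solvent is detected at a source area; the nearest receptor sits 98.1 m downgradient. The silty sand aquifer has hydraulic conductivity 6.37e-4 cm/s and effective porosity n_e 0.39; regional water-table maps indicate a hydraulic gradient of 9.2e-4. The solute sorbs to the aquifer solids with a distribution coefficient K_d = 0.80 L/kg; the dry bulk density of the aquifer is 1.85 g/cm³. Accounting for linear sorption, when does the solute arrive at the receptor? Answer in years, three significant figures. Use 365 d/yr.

K = 6.37e-4 cm/s × 864 = 0.5504 m/d
Darcy flux q = K·i = 0.5504 × 9.2e-4 = 5.063e-4 m/d
Seepage velocity v = q / n = 5.063e-4 / 0.39 = 0.001298 m/d
Retardation R = 1 + ρ_b·K_d/n = 1 + 1.85×0.80/0.39 = 4.795
Contaminant velocity v_c = v/R = 0.001298/4.795 = 2.708e-4 m/d
t = L/v_c = 98.1/2.708e-4 = 362300 d
   = 362300/365 = 993 yr

993 years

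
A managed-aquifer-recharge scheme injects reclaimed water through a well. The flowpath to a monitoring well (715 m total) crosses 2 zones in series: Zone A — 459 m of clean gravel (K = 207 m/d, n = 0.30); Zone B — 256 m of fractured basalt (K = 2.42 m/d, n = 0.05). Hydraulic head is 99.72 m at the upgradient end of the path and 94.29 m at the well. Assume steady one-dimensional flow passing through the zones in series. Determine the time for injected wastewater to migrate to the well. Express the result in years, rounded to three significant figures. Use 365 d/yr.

8.20 years

Total head drop ΔH = 99.72 − 94.29 = 5.43 m
Continuity: the same q passes through each zone, so ΔH = q·Σ(L_j/K_j) — the zones act as resistances in series.
Σ(L/K) = 459/207 + 256/2.42 = 2.217 + 105.8 = 108.0 d
q = ΔH / Σ(L/K) = 5.43 / 108.0 = 0.05028 m/d (same in every zone)
Zone A: v = q/n = 0.05028/0.30 = 0.1676 m/d → t_A = 459/0.1676 = 2739 d
Zone B: v = q/n = 0.05028/0.05 = 1.006 m/d → t_B = 256/1.006 = 254.6 d
Total t = 2739 + 254.6 = 2993 d
   = 2993 / 365 = 8.20 yr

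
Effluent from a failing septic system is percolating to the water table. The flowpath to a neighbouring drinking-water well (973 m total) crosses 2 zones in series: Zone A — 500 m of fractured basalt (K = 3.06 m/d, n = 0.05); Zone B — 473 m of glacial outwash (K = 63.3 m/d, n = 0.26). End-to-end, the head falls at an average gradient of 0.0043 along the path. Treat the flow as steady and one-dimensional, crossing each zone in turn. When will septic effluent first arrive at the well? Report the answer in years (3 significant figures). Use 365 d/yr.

16.6 years

Steady 1-D flow in series ⇒ the Darcy flux q is identical in every zone and the zone head losses add (resistances L/K in series).
Σ(L/K) = 500/3.06 + 473/63.3 = 163.4 + 7.472 = 170.9 d
K_eq = L_total / Σ(L/K) = 973 / 170.9 = 5.694 m/d
q = K_eq · i = 5.694 × 0.0043 = 0.02449 m/d (same in every zone)
Zone A: v = q/n = 0.02449/0.05 = 0.4897 m/d → t_A = 500/0.4897 = 1021 d
Zone B: v = q/n = 0.02449/0.26 = 0.09418 m/d → t_B = 473/0.09418 = 5023 d
Total t = 1021 + 5023 = 6044 d
   = 6044 / 365 = 16.6 yr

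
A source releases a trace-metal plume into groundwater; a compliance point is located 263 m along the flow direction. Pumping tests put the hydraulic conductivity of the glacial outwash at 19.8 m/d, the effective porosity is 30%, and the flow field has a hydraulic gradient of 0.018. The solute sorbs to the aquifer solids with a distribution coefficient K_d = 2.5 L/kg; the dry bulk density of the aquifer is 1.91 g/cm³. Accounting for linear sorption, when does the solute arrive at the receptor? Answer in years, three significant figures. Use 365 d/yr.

Specific discharge q = 19.8 × 0.018 = 0.3564 m/d
Average linear velocity = 0.3564 / 0.30 = 1.188 m/d
Retardation R = 1 + ρ_b·K_d/n = 1 + 1.91×2.5/0.30 = 16.92
Contaminant velocity v_c = v/R = 1.188/16.92 = 0.07023 m/d
t = L/v_c = 263/0.07023 = 3745 d
   = 3745/365 = 10.3 yr

10.3 years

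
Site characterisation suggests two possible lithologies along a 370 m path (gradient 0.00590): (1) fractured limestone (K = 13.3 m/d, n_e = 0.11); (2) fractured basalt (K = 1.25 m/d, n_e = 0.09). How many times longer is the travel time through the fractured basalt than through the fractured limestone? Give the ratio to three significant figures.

Unit 1 (fractured limestone): v = 13.3×0.0059/0.11 = 0.7134 m/d, t = 370/0.7134 = 518.7 d
Unit 2 (fractured basalt): v = 1.25×0.0059/0.09 = 0.08194 m/d, t = 370/0.08194 = 4515 d
t(fractured basalt) / t(fractured limestone) = 4515/518.7 = 8.71

8.71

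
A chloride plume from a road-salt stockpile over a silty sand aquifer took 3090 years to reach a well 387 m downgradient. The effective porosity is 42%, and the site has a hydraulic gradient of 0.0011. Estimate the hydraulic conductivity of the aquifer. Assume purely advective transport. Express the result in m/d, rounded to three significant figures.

0.131 m/d

t = 3090 years = 1.128e6 d
v = L / t = 387 / 1.128e6 = 3.431e-4 m/d
K = v · n / i = 3.431e-4 × 0.42 / 0.0011 = 0.131 m/d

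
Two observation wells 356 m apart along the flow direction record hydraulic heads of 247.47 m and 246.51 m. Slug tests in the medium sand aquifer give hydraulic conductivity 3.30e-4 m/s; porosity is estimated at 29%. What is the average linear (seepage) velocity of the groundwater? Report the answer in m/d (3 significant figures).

Hydraulic gradient i = (247.47 − 246.51) / 356 = 0.96 / 356 = 0.002697
K = 3.30e-4 m/s × 86400 s/d = 28.51 m/d
q = Ki = 28.51 × 0.002697 = 0.07689 m/d
v = Ki/n = 28.51·0.002697/0.29 = 0.2651 m/d

0.265 m/d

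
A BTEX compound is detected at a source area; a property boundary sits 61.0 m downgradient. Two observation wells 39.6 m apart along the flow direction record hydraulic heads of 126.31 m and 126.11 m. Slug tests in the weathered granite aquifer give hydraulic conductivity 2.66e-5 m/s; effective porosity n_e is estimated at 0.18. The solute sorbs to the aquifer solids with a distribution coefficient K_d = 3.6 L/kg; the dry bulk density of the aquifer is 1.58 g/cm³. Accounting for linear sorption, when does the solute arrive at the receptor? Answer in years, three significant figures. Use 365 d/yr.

Hydraulic gradient i = (126.31 − 126.11) / 39.6 = 0.20 / 39.6 = 0.005051
K = 2.66e-5 m/s × 86400 s/d = 2.298 m/d
Darcy flux q = K·i = 2.298 × 0.005051 = 0.01161 m/d
Average linear velocity = 0.01161 / 0.18 = 0.06448 m/d
Retardation R = 1 + ρ_b·K_d/n = 1 + 1.58×3.6/0.18 = 32.60
Contaminant velocity v_c = v/R = 0.06448/32.60 = 0.001978 m/d
t = L/v_c = 61.0/0.001978 = 30840 d
   = 30840/365 = 84.5 yr

84.5 years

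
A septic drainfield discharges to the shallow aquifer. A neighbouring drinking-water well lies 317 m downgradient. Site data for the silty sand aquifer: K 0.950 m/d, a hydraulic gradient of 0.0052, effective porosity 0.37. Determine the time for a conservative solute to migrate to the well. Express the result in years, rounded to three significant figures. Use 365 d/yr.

65.0 years

Darcy flux q = K·i = 0.950 × 0.0052 = 0.004940 m/d
v = Ki/n = 0.950·0.0052/0.37 = 0.01335 m/d
t = L / v = 317 / 0.01335 = 23740 d
   = 23740 / 365 = 65.0 yr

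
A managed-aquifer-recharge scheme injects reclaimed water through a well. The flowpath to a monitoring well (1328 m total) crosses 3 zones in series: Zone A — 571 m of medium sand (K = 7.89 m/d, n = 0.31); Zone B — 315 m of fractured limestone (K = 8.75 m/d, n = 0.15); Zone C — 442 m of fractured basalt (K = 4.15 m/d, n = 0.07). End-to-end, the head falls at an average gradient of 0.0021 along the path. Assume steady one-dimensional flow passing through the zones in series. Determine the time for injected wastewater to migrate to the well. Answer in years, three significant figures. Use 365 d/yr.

53.9 years

Continuity: the same q passes through each zone, so ΔH = q·Σ(L_j/K_j) — the zones act as resistances in series.
Σ(L/K) = 571/7.89 + 315/8.75 + 442/4.15 = 72.37 + 36.00 + 106.5 = 214.9 d
K_eq = L_total / Σ(L/K) = 1328 / 214.9 = 6.180 m/d
q = K_eq · i = 6.180 × 0.0021 = 0.01298 m/d (same in every zone)
Zone A: v = q/n = 0.01298/0.31 = 0.04187 m/d → t_A = 571/0.04187 = 13640 d
Zone B: v = q/n = 0.01298/0.15 = 0.08652 m/d → t_B = 315/0.08652 = 3641 d
Zone C: v = q/n = 0.01298/0.07 = 0.1854 m/d → t_C = 442/0.1854 = 2384 d
Total t = 13640 + 3641 + 2384 = 19660 d
   = 19660 / 365 = 53.9 yr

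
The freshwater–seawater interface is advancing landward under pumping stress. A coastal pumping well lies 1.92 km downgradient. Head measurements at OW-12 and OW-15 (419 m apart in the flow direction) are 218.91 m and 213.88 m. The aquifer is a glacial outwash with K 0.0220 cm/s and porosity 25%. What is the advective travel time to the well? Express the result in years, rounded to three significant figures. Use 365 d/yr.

Hydraulic gradient i = (218.91 − 213.88) / 419 = 5.03 / 419 = 0.01200
K = 0.0220 cm/s × 864 = 19.01 m/d
q = Ki = 19.01 × 0.01200 = 0.2282 m/d
v_s = q/n_e = 0.2282/0.25 = 0.9127 m/d
L = 1.92 km = 1920 m
t = L / v = 1920 / 0.9127 = 2104 d
   = 2104 / 365 = 5.76 yr

5.76 years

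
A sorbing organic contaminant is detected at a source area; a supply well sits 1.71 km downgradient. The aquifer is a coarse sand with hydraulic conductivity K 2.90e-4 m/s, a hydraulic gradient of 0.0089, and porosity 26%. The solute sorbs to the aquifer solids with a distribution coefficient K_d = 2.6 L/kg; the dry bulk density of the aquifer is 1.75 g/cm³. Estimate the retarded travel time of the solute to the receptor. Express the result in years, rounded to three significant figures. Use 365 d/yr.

K = 2.90e-4 m/s × 86400 s/d = 25.06 m/d
Specific discharge q = 25.06 × 0.0089 = 0.2230 m/d
Seepage velocity v = q / n = 0.2230 / 0.26 = 0.8577 m/d
Retardation R = 1 + ρ_b·K_d/n = 1 + 1.75×2.6/0.26 = 18.50
Contaminant velocity v_c = v/R = 0.8577/18.50 = 0.04636 m/d
L = 1.71 km = 1710 m
t = L/v_c = 1710/0.04636 = 36880 d
   = 36880/365 = 101 yr

101 years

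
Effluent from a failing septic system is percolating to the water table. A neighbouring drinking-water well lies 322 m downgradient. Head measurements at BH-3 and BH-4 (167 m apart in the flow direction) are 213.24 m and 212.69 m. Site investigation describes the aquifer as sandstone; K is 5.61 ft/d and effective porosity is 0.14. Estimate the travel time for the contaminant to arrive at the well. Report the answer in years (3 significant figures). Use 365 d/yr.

Hydraulic gradient i = (213.24 − 212.69) / 167 = 0.55 / 167 = 0.003293
K = 5.61 ft/d × 0.3048 = 1.710 m/d
q = Ki = 1.710 × 0.003293 = 0.005631 m/d
v = Ki/n = 1.710·0.003293/0.14 = 0.04022 m/d
t = L / v = 322 / 0.04022 = 8005 d
   = 8005 / 365 = 21.9 yr

21.9 years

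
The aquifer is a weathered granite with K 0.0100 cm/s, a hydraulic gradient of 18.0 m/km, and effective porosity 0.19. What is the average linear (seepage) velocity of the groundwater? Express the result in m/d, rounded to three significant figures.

K = 0.0100 cm/s × 864 = 8.640 m/d
q = Ki = 8.640 × 0.018 = 0.1555 m/d
v = Ki/n = 8.640·0.018/0.19 = 0.8185 m/d

0.819 m/d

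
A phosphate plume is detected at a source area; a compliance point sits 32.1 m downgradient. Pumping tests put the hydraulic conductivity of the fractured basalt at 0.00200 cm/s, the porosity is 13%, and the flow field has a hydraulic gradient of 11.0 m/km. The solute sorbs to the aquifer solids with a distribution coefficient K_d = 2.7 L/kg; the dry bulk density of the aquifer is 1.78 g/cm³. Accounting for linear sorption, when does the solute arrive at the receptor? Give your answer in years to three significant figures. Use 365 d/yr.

22.8 years

K = 0.00200 cm/s × 864 = 1.728 m/d
Darcy flux q = K·i = 1.728 × 0.011 = 0.01901 m/d
v_s = q/n_e = 0.01901/0.13 = 0.1462 m/d
Retardation R = 1 + ρ_b·K_d/n = 1 + 1.78×2.7/0.13 = 37.97
Contaminant velocity v_c = v/R = 0.1462/37.97 = 0.003851 m/d
t = L/v_c = 32.1/0.003851 = 8336 d
   = 8336/365 = 22.8 yr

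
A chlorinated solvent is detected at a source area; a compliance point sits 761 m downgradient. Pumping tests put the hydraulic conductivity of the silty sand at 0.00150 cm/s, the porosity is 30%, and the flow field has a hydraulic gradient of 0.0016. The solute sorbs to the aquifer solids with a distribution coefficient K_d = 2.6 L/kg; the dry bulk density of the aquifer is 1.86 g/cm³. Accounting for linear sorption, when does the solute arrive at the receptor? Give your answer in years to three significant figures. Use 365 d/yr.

5160 years

K = 0.00150 cm/s × 864 = 1.296 m/d
q = Ki = 1.296 × 0.0016 = 0.002074 m/d
v_s = q/n_e = 0.002074/0.30 = 0.006912 m/d
Retardation R = 1 + ρ_b·K_d/n = 1 + 1.86×2.6/0.30 = 17.12
Contaminant velocity v_c = v/R = 0.006912/17.12 = 4.037e-4 m/d
t = L/v_c = 761/4.037e-4 = 1.885e6 d
   = 1.885e6/365 = 5160 yr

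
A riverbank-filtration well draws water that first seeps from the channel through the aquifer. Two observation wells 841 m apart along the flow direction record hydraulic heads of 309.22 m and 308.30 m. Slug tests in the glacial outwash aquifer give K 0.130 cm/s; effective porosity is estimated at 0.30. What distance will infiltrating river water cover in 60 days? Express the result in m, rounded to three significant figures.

Hydraulic gradient i = (309.22 − 308.30) / 841 = 0.92 / 841 = 0.001094
K = 0.130 cm/s × 864 = 112.3 m/d
q = Ki = 112.3 × 0.001094 = 0.1229 m/d
v_s = q/n_e = 0.1229/0.30 = 0.4096 m/d
L = v × T = 0.4096 × 60 = 24.57 m

24.6 m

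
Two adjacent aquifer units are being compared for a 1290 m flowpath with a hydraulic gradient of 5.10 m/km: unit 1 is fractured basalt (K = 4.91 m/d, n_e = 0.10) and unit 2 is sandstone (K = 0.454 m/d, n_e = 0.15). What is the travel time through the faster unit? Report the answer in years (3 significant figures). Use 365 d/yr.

14.1 years

Unit 1 (fractured basalt): v = 4.91×0.0051/0.10 = 0.2504 m/d, t = 1290/0.2504 = 5152 d
Unit 2 (sandstone): v = 0.454×0.0051/0.15 = 0.01544 m/d, t = 1290/0.01544 = 83570 d
Faster: 5152 d / 365 = 14.1 yr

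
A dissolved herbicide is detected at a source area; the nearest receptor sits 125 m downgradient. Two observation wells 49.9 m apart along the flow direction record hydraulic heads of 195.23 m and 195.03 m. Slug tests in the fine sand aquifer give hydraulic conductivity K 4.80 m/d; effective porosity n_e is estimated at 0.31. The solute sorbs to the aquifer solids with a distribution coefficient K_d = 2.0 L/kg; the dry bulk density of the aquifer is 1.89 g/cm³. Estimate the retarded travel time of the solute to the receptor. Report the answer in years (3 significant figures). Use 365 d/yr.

Hydraulic gradient i = (195.23 − 195.03) / 49.9 = 0.20 / 49.9 = 0.004008
q = Ki = 4.80 × 0.004008 = 0.01924 m/d
v = Ki/n = 4.80·0.004008/0.31 = 0.06206 m/d
Retardation R = 1 + ρ_b·K_d/n = 1 + 1.89×2.0/0.31 = 13.19
Contaminant velocity v_c = v/R = 0.06206/13.19 = 0.004704 m/d
t = L/v_c = 125/0.004704 = 26570 d
   = 26570/365 = 72.8 yr

72.8 years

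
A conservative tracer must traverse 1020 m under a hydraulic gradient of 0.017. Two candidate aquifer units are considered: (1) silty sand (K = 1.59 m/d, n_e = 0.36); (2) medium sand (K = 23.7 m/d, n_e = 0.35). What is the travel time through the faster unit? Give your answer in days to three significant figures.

886 days

Unit 1 (silty sand): v = 1.59×0.017/0.36 = 0.07508 m/d, t = 1020/0.07508 = 13580 d
Unit 2 (medium sand): v = 23.7×0.017/0.35 = 1.151 m/d, t = 1020/1.151 = 886.1 d
Faster unit: t = 886 d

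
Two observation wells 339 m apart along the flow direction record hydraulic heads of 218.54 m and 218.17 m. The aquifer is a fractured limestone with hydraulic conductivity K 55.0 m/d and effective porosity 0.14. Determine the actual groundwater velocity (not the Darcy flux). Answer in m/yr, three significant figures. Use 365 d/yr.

Hydraulic gradient i = (218.54 − 218.17) / 339 = 0.37 / 339 = 0.001091
q = Ki = 55.0 × 0.001091 = 0.06003 m/d
Seepage velocity v = q / n = 0.06003 / 0.14 = 0.4288 m/d
   = 0.4288 × 365 = 157 m/yr

157 m/yr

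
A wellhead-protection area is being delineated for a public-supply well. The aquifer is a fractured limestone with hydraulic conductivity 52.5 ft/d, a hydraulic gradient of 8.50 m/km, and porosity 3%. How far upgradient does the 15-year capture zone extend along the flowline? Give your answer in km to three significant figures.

24.8 km

K = 52.5 ft/d × 0.3048 = 16.00 m/d
Darcy flux q = K·i = 16.00 × 0.0085 = 0.1360 m/d
Average linear velocity = 0.1360 / 0.03 = 4.534 m/d
T = 15 yr × 365 = 5475 d
L = v × T = 4.534 × 5475 = 24820 m
   = 24.8 km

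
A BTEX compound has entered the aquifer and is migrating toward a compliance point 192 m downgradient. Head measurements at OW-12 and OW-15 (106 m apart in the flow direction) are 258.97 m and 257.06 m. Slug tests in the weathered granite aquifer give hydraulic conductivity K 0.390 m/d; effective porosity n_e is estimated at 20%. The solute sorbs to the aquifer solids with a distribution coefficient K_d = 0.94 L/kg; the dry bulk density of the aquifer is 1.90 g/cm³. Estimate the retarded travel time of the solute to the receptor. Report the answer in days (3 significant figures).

Hydraulic gradient i = (258.97 − 257.06) / 106 = 1.91 / 106 = 0.01802
q = Ki = 0.390 × 0.01802 = 0.007027 m/d
v = Ki/n = 0.390·0.01802/0.20 = 0.03514 m/d
Retardation R = 1 + ρ_b·K_d/n = 1 + 1.90×0.94/0.20 = 9.930
Contaminant velocity v_c = v/R = 0.03514/9.930 = 0.003538 m/d
t = L/v_c = 192/0.003538 = 54260 d

54300 days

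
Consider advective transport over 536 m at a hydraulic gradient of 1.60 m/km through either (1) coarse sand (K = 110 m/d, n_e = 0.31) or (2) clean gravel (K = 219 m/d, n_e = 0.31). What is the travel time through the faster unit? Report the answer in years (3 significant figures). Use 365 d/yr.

1.30 years

Unit 1 (coarse sand): v = 110×0.0016/0.31 = 0.5677 m/d, t = 536/0.5677 = 944.1 d
Unit 2 (clean gravel): v = 219×0.0016/0.31 = 1.130 m/d, t = 536/1.130 = 474.2 d
Faster: 474.2 d / 365 = 1.30 yr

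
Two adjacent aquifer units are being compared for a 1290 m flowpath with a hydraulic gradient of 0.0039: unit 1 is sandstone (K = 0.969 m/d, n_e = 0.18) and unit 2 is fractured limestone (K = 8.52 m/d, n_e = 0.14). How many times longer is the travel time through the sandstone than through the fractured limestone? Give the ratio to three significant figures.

Unit 1 (sandstone): v = 0.969×0.0039/0.18 = 0.02100 m/d, t = 1290/0.02100 = 61440 d
Unit 2 (fractured limestone): v = 8.52×0.0039/0.14 = 0.2373 m/d, t = 1290/0.2373 = 5435 d
t(sandstone) / t(fractured limestone) = 61440/5435 = 11.3

11.3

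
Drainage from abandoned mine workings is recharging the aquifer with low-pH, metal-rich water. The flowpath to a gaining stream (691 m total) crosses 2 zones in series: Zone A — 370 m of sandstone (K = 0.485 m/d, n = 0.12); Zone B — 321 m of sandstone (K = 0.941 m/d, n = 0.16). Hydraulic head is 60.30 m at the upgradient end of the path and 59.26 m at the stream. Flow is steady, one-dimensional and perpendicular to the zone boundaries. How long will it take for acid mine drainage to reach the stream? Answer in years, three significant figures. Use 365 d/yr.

279 years

Total head drop ΔH = 60.30 − 59.26 = 1.04 m
Steady 1-D flow in series ⇒ the Darcy flux q is identical in every zone and the zone head losses add (resistances L/K in series).
Σ(L/K) = 370/0.485 + 321/0.941 = 762.9 + 341.1 = 1104 d
q = ΔH / Σ(L/K) = 1.04 / 1104 = 9.420e-4 m/d (same in every zone)
Zone A: v = q/n = 9.420e-4/0.12 = 0.007850 m/d → t_A = 370/0.007850 = 47130 d
Zone B: v = q/n = 9.420e-4/0.16 = 0.005888 m/d → t_B = 321/0.005888 = 54520 d
Total t = 47130 + 54520 = 101700 d
   = 101700 / 365 = 279 yr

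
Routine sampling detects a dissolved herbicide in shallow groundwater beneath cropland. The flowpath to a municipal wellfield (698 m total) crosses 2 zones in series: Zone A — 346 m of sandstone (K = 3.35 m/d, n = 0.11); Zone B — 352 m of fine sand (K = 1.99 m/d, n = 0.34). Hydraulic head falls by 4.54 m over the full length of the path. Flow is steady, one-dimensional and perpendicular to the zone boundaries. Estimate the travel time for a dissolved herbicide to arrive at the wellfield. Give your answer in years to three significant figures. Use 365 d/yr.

Steady 1-D flow in series ⇒ the Darcy flux q is identical in every zone and the zone head losses add (resistances L/K in series).
Σ(L/K) = 346/3.35 + 352/1.99 = 103.3 + 176.9 = 280.2 d
q = ΔH / Σ(L/K) = 4.54 / 280.2 = 0.01620 m/d (same in every zone)
Zone A: v = q/n = 0.01620/0.11 = 0.1473 m/d → t_A = 346/0.1473 = 2349 d
Zone B: v = q/n = 0.01620/0.34 = 0.04766 m/d → t_B = 352/0.04766 = 7386 d
Total t = 2349 + 7386 = 9734 d
   = 9734 / 365 = 26.7 yr

26.7 years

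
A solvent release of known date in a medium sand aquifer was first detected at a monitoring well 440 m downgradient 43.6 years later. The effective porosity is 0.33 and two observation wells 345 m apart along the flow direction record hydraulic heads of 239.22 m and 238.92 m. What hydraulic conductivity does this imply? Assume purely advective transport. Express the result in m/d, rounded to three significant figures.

10.5 m/d

Hydraulic gradient i = (239.22 − 238.92) / 345 = 0.30 / 345 = 8.696e-4
t = 43.6 years = 15910 d
v = L / t = 440 / 15910 = 0.02765 m/d
K = v · n / i = 0.02765 × 0.33 / 8.696e-4 = 10.5 m/d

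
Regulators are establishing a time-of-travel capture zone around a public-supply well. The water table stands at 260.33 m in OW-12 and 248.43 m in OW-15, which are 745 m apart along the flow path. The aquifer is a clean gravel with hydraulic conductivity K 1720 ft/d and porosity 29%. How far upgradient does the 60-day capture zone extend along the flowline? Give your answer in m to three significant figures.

1730 m

Hydraulic gradient i = (260.33 − 248.43) / 745 = 11.90 / 745 = 0.01597
K = 1720 ft/d × 0.3048 = 524.3 m/d
Darcy flux q = K·i = 524.3 × 0.01597 = 8.374 m/d
v_s = q/n_e = 8.374/0.29 = 28.88 m/d
L = v × T = 28.88 × 60 = 1733 m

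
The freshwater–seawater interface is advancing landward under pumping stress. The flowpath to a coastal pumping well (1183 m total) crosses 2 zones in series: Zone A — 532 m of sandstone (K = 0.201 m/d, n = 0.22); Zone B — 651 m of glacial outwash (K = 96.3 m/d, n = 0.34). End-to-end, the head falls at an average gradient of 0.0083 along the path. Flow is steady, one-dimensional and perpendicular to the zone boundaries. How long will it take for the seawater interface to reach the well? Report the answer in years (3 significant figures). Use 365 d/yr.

For zones in series the flux q is common to all zones; the equivalent conductivity is the harmonic (thickness-weighted) mean, K_eq = L_total / Σ(L_j/K_j).
Σ(L/K) = 532/0.201 + 651/96.3 = 2647 + 6.760 = 2654 d
K_eq = L_total / Σ(L/K) = 1183 / 2654 = 0.4458 m/d
q = K_eq · i = 0.4458 × 0.0083 = 0.003700 m/d (same in every zone)
Zone A: v = q/n = 0.003700/0.22 = 0.01682 m/d → t_A = 532/0.01682 = 31630 d
Zone B: v = q/n = 0.003700/0.34 = 0.01088 m/d → t_B = 651/0.01088 = 59820 d
Total t = 31630 + 59820 = 91450 d
   = 91450 / 365 = 251 yr

251 years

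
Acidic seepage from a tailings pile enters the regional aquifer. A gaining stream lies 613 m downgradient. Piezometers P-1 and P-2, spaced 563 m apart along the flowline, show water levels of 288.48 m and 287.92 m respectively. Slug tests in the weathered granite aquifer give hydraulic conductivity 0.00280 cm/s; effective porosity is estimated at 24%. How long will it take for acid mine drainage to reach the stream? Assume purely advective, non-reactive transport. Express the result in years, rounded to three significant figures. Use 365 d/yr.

Hydraulic gradient i = (288.48 − 287.92) / 563 = 0.56 / 563 = 9.947e-4
K = 0.00280 cm/s × 864 = 2.419 m/d
Darcy flux q = K·i = 2.419 × 9.947e-4 = 0.002406 m/d
Average linear velocity = 0.002406 / 0.24 = 0.01003 m/d
t = L / v = 613 / 0.01003 = 61140 d
   = 61140 / 365 = 168 yr

168 years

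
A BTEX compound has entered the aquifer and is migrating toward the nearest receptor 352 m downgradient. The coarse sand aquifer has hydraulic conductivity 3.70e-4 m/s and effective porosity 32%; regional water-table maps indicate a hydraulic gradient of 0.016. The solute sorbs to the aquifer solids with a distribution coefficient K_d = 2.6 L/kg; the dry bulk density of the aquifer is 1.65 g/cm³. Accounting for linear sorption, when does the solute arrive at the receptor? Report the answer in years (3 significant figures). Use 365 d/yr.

8.69 years

K = 3.70e-4 m/s × 86400 s/d = 31.97 m/d
Darcy flux q = K·i = 31.97 × 0.016 = 0.5115 m/d
Average linear velocity = 0.5115 / 0.32 = 1.598 m/d
Retardation R = 1 + ρ_b·K_d/n = 1 + 1.65×2.6/0.32 = 14.41
Contaminant velocity v_c = v/R = 1.598/14.41 = 0.1110 m/d
t = L/v_c = 352/0.1110 = 3173 d
   = 3173/365 = 8.69 yr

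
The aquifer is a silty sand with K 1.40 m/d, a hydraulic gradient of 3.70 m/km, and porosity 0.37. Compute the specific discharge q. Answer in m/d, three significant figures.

Darcy flux q = K·i = 1.40 × 0.0037 = 0.005180 m/d

0.00518 m/d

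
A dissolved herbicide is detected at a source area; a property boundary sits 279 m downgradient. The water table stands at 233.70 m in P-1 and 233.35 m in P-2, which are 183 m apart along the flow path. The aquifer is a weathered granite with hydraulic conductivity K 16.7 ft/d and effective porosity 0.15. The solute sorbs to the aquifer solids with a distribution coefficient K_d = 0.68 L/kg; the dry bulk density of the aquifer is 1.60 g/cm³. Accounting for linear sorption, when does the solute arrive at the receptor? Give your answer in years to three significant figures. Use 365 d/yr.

97.2 years

Hydraulic gradient i = (233.70 − 233.35) / 183 = 0.35 / 183 = 0.001913
K = 16.7 ft/d × 0.3048 = 5.090 m/d
Specific discharge q = 5.090 × 0.001913 = 0.009735 m/d
v = Ki/n = 5.090·0.001913/0.15 = 0.06490 m/d
Retardation R = 1 + ρ_b·K_d/n = 1 + 1.60×0.68/0.15 = 8.253
Contaminant velocity v_c = v/R = 0.06490/8.253 = 0.007864 m/d
t = L/v_c = 279/0.007864 = 35480 d
   = 35480/365 = 97.2 yr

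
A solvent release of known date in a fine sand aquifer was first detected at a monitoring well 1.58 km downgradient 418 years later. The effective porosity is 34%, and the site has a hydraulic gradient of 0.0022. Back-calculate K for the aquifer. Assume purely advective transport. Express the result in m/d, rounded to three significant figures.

1.60 m/d

t = 418 years = 152600 d
L = 1.58 km = 1580 m
v = L / t = 1580 / 152600 = 0.01036 m/d
K = v · n / i = 0.01036 × 0.34 / 0.0022 = 1.60 m/d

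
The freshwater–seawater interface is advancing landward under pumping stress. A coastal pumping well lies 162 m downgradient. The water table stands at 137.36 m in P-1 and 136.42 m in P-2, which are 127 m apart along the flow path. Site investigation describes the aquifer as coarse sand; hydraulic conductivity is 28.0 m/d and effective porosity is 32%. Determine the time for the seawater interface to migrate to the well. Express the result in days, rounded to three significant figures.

250 days

Hydraulic gradient i = (137.36 − 136.42) / 127 = 0.94 / 127 = 0.007402
q = Ki = 28.0 × 0.007402 = 0.2072 m/d
v_s = q/n_e = 0.2072/0.32 = 0.6476 m/d
t = L / v = 162 / 0.6476 = 250.1 d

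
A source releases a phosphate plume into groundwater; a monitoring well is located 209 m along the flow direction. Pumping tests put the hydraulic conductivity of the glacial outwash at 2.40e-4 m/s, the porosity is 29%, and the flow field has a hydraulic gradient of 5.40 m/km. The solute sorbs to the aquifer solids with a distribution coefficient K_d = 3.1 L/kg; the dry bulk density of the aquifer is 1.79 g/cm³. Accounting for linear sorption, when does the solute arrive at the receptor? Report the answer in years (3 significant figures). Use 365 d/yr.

29.9 years

K = 2.40e-4 m/s × 86400 s/d = 20.74 m/d
Specific discharge q = 20.74 × 0.0054 = 0.1120 m/d
v = Ki/n = 20.74·0.0054/0.29 = 0.3861 m/d
Retardation R = 1 + ρ_b·K_d/n = 1 + 1.79×3.1/0.29 = 20.13
Contaminant velocity v_c = v/R = 0.3861/20.13 = 0.01918 m/d
t = L/v_c = 209/0.01918 = 10900 d
   = 10900/365 = 29.9 yr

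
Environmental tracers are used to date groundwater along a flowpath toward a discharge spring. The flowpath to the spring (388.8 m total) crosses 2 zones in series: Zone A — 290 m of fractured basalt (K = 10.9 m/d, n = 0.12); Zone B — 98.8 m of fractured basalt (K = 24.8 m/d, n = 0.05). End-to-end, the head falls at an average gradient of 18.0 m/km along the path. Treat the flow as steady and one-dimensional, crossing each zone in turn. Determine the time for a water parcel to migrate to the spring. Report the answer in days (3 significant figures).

Steady 1-D flow in series ⇒ the Darcy flux q is identical in every zone and the zone head losses add (resistances L/K in series).
Σ(L/K) = 290/10.9 + 98.8/24.8 = 26.61 + 3.984 = 30.59 d
K_eq = L_total / Σ(L/K) = 388.8 / 30.59 = 12.71 m/d
q = K_eq · i = 12.71 × 0.018 = 0.2288 m/d (same in every zone)
Zone A: v = q/n = 0.2288/0.12 = 1.907 m/d → t_A = 290/1.907 = 152.1 d
Zone B: v = q/n = 0.2288/0.05 = 4.576 m/d → t_B = 98.8/4.576 = 21.59 d
Total t = 152.1 + 21.59 = 173.7 d

174 days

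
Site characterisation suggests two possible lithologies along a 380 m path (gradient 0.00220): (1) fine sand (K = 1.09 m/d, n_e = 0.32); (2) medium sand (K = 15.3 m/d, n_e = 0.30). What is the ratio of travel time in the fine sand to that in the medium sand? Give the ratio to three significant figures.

Unit 1 (fine sand): v = 1.09×0.0022/0.32 = 0.007494 m/d, t = 380/0.007494 = 50710 d
Unit 2 (medium sand): v = 15.3×0.0022/0.30 = 0.1122 m/d, t = 380/0.1122 = 3387 d
t(fine sand) / t(medium sand) = 50710/3387 = 15.0

15.0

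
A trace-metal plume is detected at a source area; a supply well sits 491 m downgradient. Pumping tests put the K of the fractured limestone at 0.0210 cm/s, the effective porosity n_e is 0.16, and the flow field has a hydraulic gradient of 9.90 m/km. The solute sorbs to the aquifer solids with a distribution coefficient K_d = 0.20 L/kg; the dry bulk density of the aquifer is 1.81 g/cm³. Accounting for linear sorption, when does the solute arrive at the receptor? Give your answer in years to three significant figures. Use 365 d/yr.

3.91 years

K = 0.0210 cm/s × 864 = 18.14 m/d
q = Ki = 18.14 × 0.0099 = 0.1796 m/d
Average linear velocity = 0.1796 / 0.16 = 1.123 m/d
Retardation R = 1 + ρ_b·K_d/n = 1 + 1.81×0.20/0.16 = 3.263
Contaminant velocity v_c = v/R = 1.123/3.263 = 0.3441 m/d
t = L/v_c = 491/0.3441 = 1427 d
   = 1427/365 = 3.91 yr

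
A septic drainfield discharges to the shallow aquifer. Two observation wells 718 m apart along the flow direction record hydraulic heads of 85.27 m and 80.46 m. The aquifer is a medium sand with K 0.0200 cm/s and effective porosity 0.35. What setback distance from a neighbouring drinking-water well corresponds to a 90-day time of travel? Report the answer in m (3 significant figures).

29.8 m

Hydraulic gradient i = (85.27 − 80.46) / 718 = 4.81 / 718 = 0.006699
K = 0.0200 cm/s × 864 = 17.28 m/d
Darcy flux q = K·i = 17.28 × 0.006699 = 0.1158 m/d
Seepage velocity v = q / n = 0.1158 / 0.35 = 0.3307 m/d
L = v × T = 0.3307 × 90 = 29.77 m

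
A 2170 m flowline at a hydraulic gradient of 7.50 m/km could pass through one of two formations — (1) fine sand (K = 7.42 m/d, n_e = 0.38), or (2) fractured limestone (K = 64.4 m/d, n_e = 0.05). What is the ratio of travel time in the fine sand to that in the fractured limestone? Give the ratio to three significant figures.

66.0

Unit 1 (fine sand): v = 7.42×0.0075/0.38 = 0.1464 m/d, t = 2170/0.1464 = 14820 d
Unit 2 (fractured limestone): v = 64.4×0.0075/0.05 = 9.660 m/d, t = 2170/9.660 = 224.6 d
t(fine sand) / t(fractured limestone) = 14820/224.6 = 66.0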